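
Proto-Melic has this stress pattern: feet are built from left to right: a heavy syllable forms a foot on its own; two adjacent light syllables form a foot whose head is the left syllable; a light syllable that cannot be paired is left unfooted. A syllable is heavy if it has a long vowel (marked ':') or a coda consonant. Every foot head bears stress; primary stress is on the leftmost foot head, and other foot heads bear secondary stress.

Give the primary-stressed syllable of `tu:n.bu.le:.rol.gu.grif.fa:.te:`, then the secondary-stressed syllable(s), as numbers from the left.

primary 1, secondary 3, 4, 6, 7, 8

Weights: 1 tu:n H, 2 bu L, 3 le: H, 4 rol H, 5 gu L, 6 grif H, 7 fa: H, 8 te: H.
Parse left to right (heavy = foot alone; LL = one foot; stranded L unfooted): (ˈtu:n) bu (ˈle:) (ˈrol) gu (ˈgrif) (ˈfa:) (ˈte:).
Foot heads: 1, 3, 4, 6, 7, 8.
Primary stress on the leftmost head = syllable 1.
Secondary stress on 3, 4, 6, 7, 8: ˈtu:n.bu.ˌle:.ˌrol.gu.ˌgrif.ˌfa:.ˌte:.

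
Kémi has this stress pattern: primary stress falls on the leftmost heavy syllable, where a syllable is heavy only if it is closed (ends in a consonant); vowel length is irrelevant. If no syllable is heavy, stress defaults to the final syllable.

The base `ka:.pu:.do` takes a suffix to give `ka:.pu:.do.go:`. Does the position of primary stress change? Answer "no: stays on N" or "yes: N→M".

Base `ka:.pu:.do` (3 syllables):
  Weights: 1 ka: L, 2 pu: L, 3 do L.
  No heavy syllable in the domain; default to the final syllable = syllable 3.
  → primary stress on syllable 3.
Suffixed `ka:.pu:.do.go:` (4 syllables):
  Weights: 1 ka: L, 2 pu: L, 3 do L, 4 go: L.
  No heavy syllable in the domain; default to the final syllable = syllable 4.
  → primary stress on syllable 4.

yes: 3→4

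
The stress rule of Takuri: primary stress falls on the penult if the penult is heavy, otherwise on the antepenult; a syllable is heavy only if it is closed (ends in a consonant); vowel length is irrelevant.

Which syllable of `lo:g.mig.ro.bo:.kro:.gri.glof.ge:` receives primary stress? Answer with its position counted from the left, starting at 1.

Weights: 6 gri L, 7 glof H, 8 ge: L.
The penult (syllable 7, glof) is heavy, so it takes stress.
Primary stress: syllable 7 → lo:g.mig.ro.bo:.kro:.gri.ˈglof.ge:.

7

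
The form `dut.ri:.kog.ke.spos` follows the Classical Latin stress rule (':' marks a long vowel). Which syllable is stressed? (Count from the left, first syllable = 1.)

Classical Latin: stress the penult if heavy (long vowel or closed), else the antepenult.
Weights: 3 kog H, 4 ke L, 5 spos H.
The penult (syllable 4, ke) is light, so stress falls on the antepenult (syllable 3, kog).
Stress on syllable 3: dut.ri:.ˈkog.ke.spos.

3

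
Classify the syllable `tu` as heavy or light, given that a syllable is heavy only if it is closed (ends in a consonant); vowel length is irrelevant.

`tu`: short vowel, open (no coda). Open (no coda) → light.

light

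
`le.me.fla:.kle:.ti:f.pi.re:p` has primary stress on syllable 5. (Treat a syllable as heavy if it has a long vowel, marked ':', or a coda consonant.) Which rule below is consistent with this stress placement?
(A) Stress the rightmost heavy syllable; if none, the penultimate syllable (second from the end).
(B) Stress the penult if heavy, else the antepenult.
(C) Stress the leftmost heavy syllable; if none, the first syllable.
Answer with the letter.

Rule A → syllable 7 (observed: 5).
Rule B → syllable 5 ✓.
Rule C → syllable 3 (observed: 5).

B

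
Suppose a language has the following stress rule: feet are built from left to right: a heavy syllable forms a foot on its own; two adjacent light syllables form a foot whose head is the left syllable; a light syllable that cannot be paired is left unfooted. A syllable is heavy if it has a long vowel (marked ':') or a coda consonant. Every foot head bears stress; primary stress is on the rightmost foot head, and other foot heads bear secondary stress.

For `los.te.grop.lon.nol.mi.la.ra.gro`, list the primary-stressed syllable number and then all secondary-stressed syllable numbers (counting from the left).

Weights: 1 los H, 2 te L, 3 grop H, 4 lon H, 5 nol H, 6 mi L, 7 la L, 8 ra L, 9 gro L.
Parse left to right (heavy = foot alone; LL = one foot; stranded L unfooted): (ˈlos) te (ˈgrop) (ˈlon) (ˈnol) (ˈmi.la) (ˈra.gro).
Foot heads: 1, 3, 4, 5, 6, 8.
Primary stress on the rightmost head = syllable 8.
Secondary stress on 1, 3, 4, 5, 6: ˌlos.te.ˌgrop.ˌlon.ˌnol.ˌmi.la.ˈra.gro.

primary 8, secondary 1, 3, 4, 5, 6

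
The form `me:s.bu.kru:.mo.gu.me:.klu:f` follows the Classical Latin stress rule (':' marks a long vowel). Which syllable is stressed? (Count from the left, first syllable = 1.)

Classical Latin: stress the penult if heavy (long vowel or closed), else the antepenult.
Weights: 5 gu L, 6 me: H, 7 klu:f H.
The penult (syllable 6, me:) is heavy, so it takes stress.
Stress on syllable 6: me:s.bu.kru:.mo.gu.ˈme:.klu:f.

6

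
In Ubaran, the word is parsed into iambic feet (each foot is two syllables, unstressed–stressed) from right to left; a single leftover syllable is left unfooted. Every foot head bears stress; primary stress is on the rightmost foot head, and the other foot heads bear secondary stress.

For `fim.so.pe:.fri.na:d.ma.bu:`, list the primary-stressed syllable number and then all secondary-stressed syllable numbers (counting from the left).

Parse right to left into iambic (σˈσ) feet: fim (so.ˈpe:) (fri.ˈna:d) (ma.ˈbu:). Syllable 1 is left unfooted.
Foot heads (stressed positions): 3, 5, 7.
End Rule Rightmost: primary stress on the rightmost head = syllable 7.
Secondary stress on 3, 5: fim.so.ˌpe:.fri.ˌna:d.ma.ˈbu:.

primary 7, secondary 3, 5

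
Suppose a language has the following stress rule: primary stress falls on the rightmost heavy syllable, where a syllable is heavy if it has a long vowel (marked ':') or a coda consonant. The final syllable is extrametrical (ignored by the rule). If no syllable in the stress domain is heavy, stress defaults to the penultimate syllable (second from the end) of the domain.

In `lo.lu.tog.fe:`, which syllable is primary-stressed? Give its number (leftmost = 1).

The final syllable (4, fe:) is extrametrical; the stress domain is syllables 1–3.
Weights: 1 lo L, 2 lu L, 3 tog H.
Heavy syllables in the domain: 3. The rightmost is syllable 3 (tog).
Primary stress: syllable 3 → lo.lu.ˈtog.fe:.

3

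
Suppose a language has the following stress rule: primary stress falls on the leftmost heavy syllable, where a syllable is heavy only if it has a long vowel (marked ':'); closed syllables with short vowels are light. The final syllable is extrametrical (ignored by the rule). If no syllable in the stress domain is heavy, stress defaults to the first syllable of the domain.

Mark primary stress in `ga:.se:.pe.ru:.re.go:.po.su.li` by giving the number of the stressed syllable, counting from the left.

1

The final syllable (9, li) is extrametrical; the stress domain is syllables 1–8.
Weights: 1 ga: H, 2 se: H, 3 pe L, 4 ru: H, 5 re L, 6 go: H, 7 po L, 8 su L.
Heavy syllables in the domain: 1, 2, 4, 6. The leftmost is syllable 1 (ga:).
Primary stress: syllable 1 → ˈga:.se:.pe.ru:.re.go:.po.su.li.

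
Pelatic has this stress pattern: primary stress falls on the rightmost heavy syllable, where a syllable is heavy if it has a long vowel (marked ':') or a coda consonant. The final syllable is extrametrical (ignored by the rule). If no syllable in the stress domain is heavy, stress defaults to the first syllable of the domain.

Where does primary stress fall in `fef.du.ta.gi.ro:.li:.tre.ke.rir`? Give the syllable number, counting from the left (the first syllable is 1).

6

The final syllable (9, rir) is extrametrical; the stress domain is syllables 1–8.
Weights: 1 fef H, 2 du L, 3 ta L, 4 gi L, 5 ro: H, 6 li: H, 7 tre L, 8 ke L.
Heavy syllables in the domain: 1, 5, 6. The rightmost is syllable 6 (li:).
Primary stress: syllable 6 → fef.du.ta.gi.ro:.ˈli:.tre.ke.rir.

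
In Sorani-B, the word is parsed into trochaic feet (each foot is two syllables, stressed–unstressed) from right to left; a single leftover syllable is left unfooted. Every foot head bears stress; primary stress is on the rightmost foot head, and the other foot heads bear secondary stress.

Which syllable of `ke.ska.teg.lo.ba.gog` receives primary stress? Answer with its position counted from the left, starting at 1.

5

Parse right to left into trochaic (ˈσσ) feet: (ˈke.ska) (ˈteg.lo) (ˈba.gog).
Foot heads (stressed positions): 1, 3, 5.
End Rule Rightmost: primary stress on the rightmost head = syllable 5.
Primary stress: syllable 5 → ke.ska.teg.lo.ˈba.gog.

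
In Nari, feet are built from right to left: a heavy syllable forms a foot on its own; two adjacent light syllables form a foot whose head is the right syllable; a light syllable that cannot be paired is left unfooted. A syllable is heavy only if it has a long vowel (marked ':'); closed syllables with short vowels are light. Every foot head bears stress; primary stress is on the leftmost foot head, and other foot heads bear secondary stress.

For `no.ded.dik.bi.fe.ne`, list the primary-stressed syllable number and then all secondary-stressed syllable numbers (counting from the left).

primary 2, secondary 4, 6

Weights: 1 no L, 2 ded L, 3 dik L, 4 bi L, 5 fe L, 6 ne L.
Parse right to left (heavy = foot alone; LL = one foot; stranded L unfooted): (no.ˈded) (dik.ˈbi) (fe.ˈne).
Foot heads: 2, 4, 6.
Primary stress on the leftmost head = syllable 2.
Secondary stress on 4, 6: no.ˈded.dik.ˌbi.fe.ˌne.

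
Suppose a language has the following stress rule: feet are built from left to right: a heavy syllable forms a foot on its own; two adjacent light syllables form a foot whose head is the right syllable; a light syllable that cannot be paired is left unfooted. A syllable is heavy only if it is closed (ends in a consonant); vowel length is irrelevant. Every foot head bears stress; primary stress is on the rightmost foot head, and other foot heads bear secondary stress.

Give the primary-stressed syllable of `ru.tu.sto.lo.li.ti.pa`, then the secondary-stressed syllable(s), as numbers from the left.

Weights: 1 ru L, 2 tu L, 3 sto L, 4 lo L, 5 li L, 6 ti L, 7 pa L.
Parse left to right (heavy = foot alone; LL = one foot; stranded L unfooted): (ru.ˈtu) (sto.ˈlo) (li.ˈti) pa.
Foot heads: 2, 4, 6.
Primary stress on the rightmost head = syllable 6.
Secondary stress on 2, 4: ru.ˌtu.sto.ˌlo.li.ˈti.pa.

primary 6, secondary 2, 4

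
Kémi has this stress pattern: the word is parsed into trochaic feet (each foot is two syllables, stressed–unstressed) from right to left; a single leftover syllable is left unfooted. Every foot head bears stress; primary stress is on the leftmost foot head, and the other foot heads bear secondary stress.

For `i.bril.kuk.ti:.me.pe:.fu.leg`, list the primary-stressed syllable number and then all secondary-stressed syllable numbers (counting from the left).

primary 1, secondary 3, 5, 7

Parse right to left into trochaic (ˈσσ) feet: (ˈi.bril) (ˈkuk.ti:) (ˈme.pe:) (ˈfu.leg).
Foot heads (stressed positions): 1, 3, 5, 7.
End Rule Leftmost: primary stress on the leftmost head = syllable 1.
Secondary stress on 3, 5, 7: ˈi.bril.ˌkuk.ti:.ˌme.pe:.ˌfu.leg.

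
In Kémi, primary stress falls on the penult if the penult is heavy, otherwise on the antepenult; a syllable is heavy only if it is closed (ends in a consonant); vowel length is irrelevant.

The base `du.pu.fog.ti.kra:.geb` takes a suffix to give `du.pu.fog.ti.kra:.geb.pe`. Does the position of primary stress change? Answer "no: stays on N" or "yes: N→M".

Base `du.pu.fog.ti.kra:.geb` (6 syllables):
  Weights: 4 ti L, 5 kra: L, 6 geb H.
  The penult (syllable 5, kra:) is light, so stress falls on the antepenult (syllable 4, ti).
  → primary stress on syllable 4.
Suffixed `du.pu.fog.ti.kra:.geb.pe` (7 syllables):
  Weights: 5 kra: L, 6 geb H, 7 pe L.
  The penult (syllable 6, geb) is heavy, so it takes stress.
  → primary stress on syllable 6.

yes: 4→6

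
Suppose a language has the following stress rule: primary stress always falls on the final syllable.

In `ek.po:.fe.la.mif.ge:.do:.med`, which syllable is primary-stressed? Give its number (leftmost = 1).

8

The word has 8 syllables; the final syllable is syllable 8 (med).
Primary stress: syllable 8 → ek.po:.fe.la.mif.ge:.do:.ˈmed.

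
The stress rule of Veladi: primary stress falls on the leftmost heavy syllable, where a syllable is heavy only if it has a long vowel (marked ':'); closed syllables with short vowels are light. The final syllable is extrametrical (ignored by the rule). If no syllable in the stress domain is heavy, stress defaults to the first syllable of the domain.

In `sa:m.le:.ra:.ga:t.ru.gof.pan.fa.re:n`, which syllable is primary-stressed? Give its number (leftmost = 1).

1

The final syllable (9, re:n) is extrametrical; the stress domain is syllables 1–8.
Weights: 1 sa:m H, 2 le: H, 3 ra: H, 4 ga:t H, 5 ru L, 6 gof L, 7 pan L, 8 fa L.
Heavy syllables in the domain: 1, 2, 3, 4. The leftmost is syllable 1 (sa:m).
Primary stress: syllable 1 → ˈsa:m.le:.ra:.ga:t.ru.gof.pan.fa.re:n.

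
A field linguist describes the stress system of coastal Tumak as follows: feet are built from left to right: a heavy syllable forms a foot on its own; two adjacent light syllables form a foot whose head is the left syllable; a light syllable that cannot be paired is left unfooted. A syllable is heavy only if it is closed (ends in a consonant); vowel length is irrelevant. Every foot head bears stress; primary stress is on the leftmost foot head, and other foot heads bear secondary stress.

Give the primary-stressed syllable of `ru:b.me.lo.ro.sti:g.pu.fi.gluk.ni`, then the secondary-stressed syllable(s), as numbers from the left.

Weights: 1 ru:b H, 2 me L, 3 lo L, 4 ro L, 5 sti:g H, 6 pu L, 7 fi L, 8 gluk H, 9 ni L.
Parse left to right (heavy = foot alone; LL = one foot; stranded L unfooted): (ˈru:b) (ˈme.lo) ro (ˈsti:g) (ˈpu.fi) (ˈgluk) ni.
Foot heads: 1, 2, 5, 6, 8.
Primary stress on the leftmost head = syllable 1.
Secondary stress on 2, 5, 6, 8: ˈru:b.ˌme.lo.ro.ˌsti:g.ˌpu.fi.ˌgluk.ni.

primary 1, secondary 2, 5, 6, 8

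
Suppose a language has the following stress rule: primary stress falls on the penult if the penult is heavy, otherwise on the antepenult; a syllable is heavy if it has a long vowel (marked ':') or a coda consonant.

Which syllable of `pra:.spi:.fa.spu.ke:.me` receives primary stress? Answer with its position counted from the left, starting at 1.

Weights: 4 spu L, 5 ke: H, 6 me L.
The penult (syllable 5, ke:) is heavy, so it takes stress.
Primary stress: syllable 5 → pra:.spi:.fa.spu.ˈke:.me.

5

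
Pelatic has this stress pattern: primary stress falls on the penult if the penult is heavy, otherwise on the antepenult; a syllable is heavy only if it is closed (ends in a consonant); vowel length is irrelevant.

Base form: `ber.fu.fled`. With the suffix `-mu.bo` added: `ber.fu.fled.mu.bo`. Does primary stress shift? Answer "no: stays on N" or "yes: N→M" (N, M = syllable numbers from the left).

yes: 1→3

Base `ber.fu.fled` (3 syllables):
  Weights: 1 ber H, 2 fu L, 3 fled H.
  The penult (syllable 2, fu) is light, so stress falls on the antepenult (syllable 1, ber).
  → primary stress on syllable 1.
Suffixed `ber.fu.fled.mu.bo` (5 syllables):
  Weights: 3 fled H, 4 mu L, 5 bo L.
  The penult (syllable 4, mu) is light, so stress falls on the antepenult (syllable 3, fled).
  → primary stress on syllable 3.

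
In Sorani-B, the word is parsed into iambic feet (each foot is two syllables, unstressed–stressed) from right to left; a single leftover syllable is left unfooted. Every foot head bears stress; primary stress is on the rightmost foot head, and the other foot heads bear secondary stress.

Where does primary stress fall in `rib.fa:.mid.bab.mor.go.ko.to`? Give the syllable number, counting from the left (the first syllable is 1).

Parse right to left into iambic (σˈσ) feet: (rib.ˈfa:) (mid.ˈbab) (mor.ˈgo) (ko.ˈto).
Foot heads (stressed positions): 2, 4, 6, 8.
End Rule Rightmost: primary stress on the rightmost head = syllable 8.
Primary stress: syllable 8 → rib.fa:.mid.bab.mor.go.ko.ˈto.

8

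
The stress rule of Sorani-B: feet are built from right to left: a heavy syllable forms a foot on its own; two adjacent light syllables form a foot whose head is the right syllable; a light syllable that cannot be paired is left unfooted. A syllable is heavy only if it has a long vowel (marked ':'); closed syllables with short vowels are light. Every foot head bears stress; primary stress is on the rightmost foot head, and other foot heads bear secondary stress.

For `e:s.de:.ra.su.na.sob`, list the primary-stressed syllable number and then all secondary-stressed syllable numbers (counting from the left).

Weights: 1 e:s H, 2 de: H, 3 ra L, 4 su L, 5 na L, 6 sob L.
Parse right to left (heavy = foot alone; LL = one foot; stranded L unfooted): (ˈe:s) (ˈde:) (ra.ˈsu) (na.ˈsob).
Foot heads: 1, 2, 4, 6.
Primary stress on the rightmost head = syllable 6.
Secondary stress on 1, 2, 4: ˌe:s.ˌde:.ra.ˌsu.na.ˈsob.

primary 6, secondary 1, 2, 4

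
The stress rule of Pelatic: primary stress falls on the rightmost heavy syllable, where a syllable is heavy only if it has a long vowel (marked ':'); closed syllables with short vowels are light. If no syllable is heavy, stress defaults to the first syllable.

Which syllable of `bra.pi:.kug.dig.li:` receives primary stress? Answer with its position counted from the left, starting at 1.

5

Weights: 1 bra L, 2 pi: H, 3 kug L, 4 dig L, 5 li: H.
Heavy syllables in the domain: 2, 5. The rightmost is syllable 5 (li:).
Primary stress: syllable 5 → bra.pi:.kug.dig.ˈli:.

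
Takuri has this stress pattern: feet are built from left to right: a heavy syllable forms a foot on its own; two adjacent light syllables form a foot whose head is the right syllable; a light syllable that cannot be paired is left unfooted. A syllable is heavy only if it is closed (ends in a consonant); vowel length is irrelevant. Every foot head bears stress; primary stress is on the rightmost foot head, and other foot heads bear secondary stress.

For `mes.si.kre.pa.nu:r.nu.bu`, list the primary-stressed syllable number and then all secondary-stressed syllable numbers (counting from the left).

Weights: 1 mes H, 2 si L, 3 kre L, 4 pa L, 5 nu:r H, 6 nu L, 7 bu L.
Parse left to right (heavy = foot alone; LL = one foot; stranded L unfooted): (ˈmes) (si.ˈkre) pa (ˈnu:r) (nu.ˈbu).
Foot heads: 1, 3, 5, 7.
Primary stress on the rightmost head = syllable 7.
Secondary stress on 1, 3, 5: ˌmes.si.ˌkre.pa.ˌnu:r.nu.ˈbu.

primary 7, secondary 1, 3, 5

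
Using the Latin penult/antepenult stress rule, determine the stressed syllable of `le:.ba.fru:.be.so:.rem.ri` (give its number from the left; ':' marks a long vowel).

Classical Latin: stress the penult if heavy (long vowel or closed), else the antepenult.
Weights: 5 so: H, 6 rem H, 7 ri L.
The penult (syllable 6, rem) is heavy, so it takes stress.
Stress on syllable 6: le:.ba.fru:.be.so:.ˈrem.ri.

6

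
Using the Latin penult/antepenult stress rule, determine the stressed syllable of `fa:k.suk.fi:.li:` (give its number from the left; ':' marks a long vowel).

Classical Latin: stress the penult if heavy (long vowel or closed), else the antepenult.
Weights: 2 suk H, 3 fi: H, 4 li: H.
The penult (syllable 3, fi:) is heavy, so it takes stress.
Stress on syllable 3: fa:k.suk.ˈfi:.li:.

3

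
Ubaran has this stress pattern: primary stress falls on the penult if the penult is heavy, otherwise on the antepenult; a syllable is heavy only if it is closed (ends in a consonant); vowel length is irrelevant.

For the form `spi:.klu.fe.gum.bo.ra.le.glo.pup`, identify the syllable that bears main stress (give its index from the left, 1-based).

7

Weights: 7 le L, 8 glo L, 9 pup H.
The penult (syllable 8, glo) is light, so stress falls on the antepenult (syllable 7, le).
Primary stress: syllable 7 → spi:.klu.fe.gum.bo.ra.ˈle.glo.pup.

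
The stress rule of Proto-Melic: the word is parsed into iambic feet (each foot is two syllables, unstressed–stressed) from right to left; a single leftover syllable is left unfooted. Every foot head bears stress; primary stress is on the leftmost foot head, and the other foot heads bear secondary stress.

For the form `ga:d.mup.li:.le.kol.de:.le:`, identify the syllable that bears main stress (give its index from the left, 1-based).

3

Parse right to left into iambic (σˈσ) feet: ga:d (mup.ˈli:) (le.ˈkol) (de:.ˈle:). Syllable 1 is left unfooted.
Foot heads (stressed positions): 3, 5, 7.
End Rule Leftmost: primary stress on the leftmost head = syllable 3.
Primary stress: syllable 3 → ga:d.mup.ˈli:.le.kol.de:.le:.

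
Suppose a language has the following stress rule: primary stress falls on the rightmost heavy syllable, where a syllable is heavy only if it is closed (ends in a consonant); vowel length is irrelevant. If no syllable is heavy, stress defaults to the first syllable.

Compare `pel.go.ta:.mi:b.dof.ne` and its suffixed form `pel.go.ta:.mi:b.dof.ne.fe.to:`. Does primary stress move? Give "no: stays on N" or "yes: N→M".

Base `pel.go.ta:.mi:b.dof.ne` (6 syllables):
  Weights: 1 pel H, 2 go L, 3 ta: L, 4 mi:b H, 5 dof H, 6 ne L.
  Heavy syllables in the domain: 1, 4, 5. The rightmost is syllable 5 (dof).
  → primary stress on syllable 5.
Suffixed `pel.go.ta:.mi:b.dof.ne.fe.to:` (8 syllables):
  Weights: 1 pel H, 2 go L, 3 ta: L, 4 mi:b H, 5 dof H, 6 ne L, 7 fe L, 8 to: L.
  Heavy syllables in the domain: 1, 4, 5. The rightmost is syllable 5 (dof).
  → primary stress on syllable 5.

no: stays on 5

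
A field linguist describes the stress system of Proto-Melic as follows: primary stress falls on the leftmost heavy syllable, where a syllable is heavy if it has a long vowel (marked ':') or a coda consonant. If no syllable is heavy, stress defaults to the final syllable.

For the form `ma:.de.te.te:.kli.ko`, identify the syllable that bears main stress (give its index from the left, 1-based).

Weights: 1 ma: H, 2 de L, 3 te L, 4 te: H, 5 kli L, 6 ko L.
Heavy syllables in the domain: 1, 4. The leftmost is syllable 1 (ma:).
Primary stress: syllable 1 → ˈma:.de.te.te:.kli.ko.

1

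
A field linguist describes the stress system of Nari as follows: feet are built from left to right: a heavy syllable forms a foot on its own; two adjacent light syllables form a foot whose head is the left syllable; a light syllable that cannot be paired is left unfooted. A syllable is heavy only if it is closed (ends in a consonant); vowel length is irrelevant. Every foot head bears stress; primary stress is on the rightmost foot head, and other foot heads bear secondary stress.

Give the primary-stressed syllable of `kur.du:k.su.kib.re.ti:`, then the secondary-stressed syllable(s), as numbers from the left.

Weights: 1 kur H, 2 du:k H, 3 su L, 4 kib H, 5 re L, 6 ti: L.
Parse left to right (heavy = foot alone; LL = one foot; stranded L unfooted): (ˈkur) (ˈdu:k) su (ˈkib) (ˈre.ti:).
Foot heads: 1, 2, 4, 5.
Primary stress on the rightmost head = syllable 5.
Secondary stress on 1, 2, 4: ˌkur.ˌdu:k.su.ˌkib.ˈre.ti:.

primary 5, secondary 1, 2, 4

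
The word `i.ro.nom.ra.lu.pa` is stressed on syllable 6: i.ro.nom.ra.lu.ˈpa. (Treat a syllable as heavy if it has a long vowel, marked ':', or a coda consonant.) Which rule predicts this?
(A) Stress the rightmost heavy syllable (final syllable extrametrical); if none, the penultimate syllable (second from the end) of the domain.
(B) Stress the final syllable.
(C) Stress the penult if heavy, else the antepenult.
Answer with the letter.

B

Rule A → syllable 3 (observed: 6).
Rule B → syllable 6 ✓.
Rule C → syllable 4 (observed: 6).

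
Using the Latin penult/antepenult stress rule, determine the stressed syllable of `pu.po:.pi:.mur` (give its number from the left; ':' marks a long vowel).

Classical Latin: stress the penult if heavy (long vowel or closed), else the antepenult.
Weights: 2 po: H, 3 pi: H, 4 mur H.
The penult (syllable 3, pi:) is heavy, so it takes stress.
Stress on syllable 3: pu.po:.ˈpi:.mur.

3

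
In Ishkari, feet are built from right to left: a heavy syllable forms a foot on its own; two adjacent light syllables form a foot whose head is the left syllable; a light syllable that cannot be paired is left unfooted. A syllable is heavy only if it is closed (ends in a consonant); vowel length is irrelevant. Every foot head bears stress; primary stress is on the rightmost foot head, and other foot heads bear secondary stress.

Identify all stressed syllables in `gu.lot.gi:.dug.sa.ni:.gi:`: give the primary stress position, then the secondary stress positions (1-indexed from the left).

Weights: 1 gu L, 2 lot H, 3 gi: L, 4 dug H, 5 sa L, 6 ni: L, 7 gi: L.
Parse right to left (heavy = foot alone; LL = one foot; stranded L unfooted): gu (ˈlot) gi: (ˈdug) sa (ˈni:.gi:).
Foot heads: 2, 4, 6.
Primary stress on the rightmost head = syllable 6.
Secondary stress on 2, 4: gu.ˌlot.gi:.ˌdug.sa.ˈni:.gi:.

primary 6, secondary 2, 4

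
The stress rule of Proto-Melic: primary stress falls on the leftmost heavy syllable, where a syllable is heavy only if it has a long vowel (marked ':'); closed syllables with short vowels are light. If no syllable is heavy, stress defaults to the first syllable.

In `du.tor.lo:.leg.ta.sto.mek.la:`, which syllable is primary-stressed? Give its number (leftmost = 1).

Weights: 1 du L, 2 tor L, 3 lo: H, 4 leg L, 5 ta L, 6 sto L, 7 mek L, 8 la: H.
Heavy syllables in the domain: 3, 8. The leftmost is syllable 3 (lo:).
Primary stress: syllable 3 → du.tor.ˈlo:.leg.ta.sto.mek.la:.

3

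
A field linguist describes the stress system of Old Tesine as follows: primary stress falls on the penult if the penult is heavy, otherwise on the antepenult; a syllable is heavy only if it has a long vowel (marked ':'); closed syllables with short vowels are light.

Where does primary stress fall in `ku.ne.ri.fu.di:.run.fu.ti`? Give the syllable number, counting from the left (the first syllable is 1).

6

Weights: 6 run L, 7 fu L, 8 ti L.
The penult (syllable 7, fu) is light, so stress falls on the antepenult (syllable 6, run).
Primary stress: syllable 6 → ku.ne.ri.fu.di:.ˈrun.fu.ti.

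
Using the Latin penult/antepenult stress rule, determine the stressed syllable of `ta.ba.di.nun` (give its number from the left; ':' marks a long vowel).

Classical Latin: stress the penult if heavy (long vowel or closed), else the antepenult.
Weights: 2 ba L, 3 di L, 4 nun H.
The penult (syllable 3, di) is light, so stress falls on the antepenult (syllable 2, ba).
Stress on syllable 2: ta.ˈba.di.nun.

2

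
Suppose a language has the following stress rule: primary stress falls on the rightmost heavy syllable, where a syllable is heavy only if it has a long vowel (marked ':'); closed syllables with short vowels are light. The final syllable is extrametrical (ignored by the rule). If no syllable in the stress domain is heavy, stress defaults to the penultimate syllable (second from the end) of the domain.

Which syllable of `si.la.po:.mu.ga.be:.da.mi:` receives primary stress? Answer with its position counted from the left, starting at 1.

The final syllable (8, mi:) is extrametrical; the stress domain is syllables 1–7.
Weights: 1 si L, 2 la L, 3 po: H, 4 mu L, 5 ga L, 6 be: H, 7 da L.
Heavy syllables in the domain: 3, 6. The rightmost is syllable 6 (be:).
Primary stress: syllable 6 → si.la.po:.mu.ga.ˈbe:.da.mi:.

6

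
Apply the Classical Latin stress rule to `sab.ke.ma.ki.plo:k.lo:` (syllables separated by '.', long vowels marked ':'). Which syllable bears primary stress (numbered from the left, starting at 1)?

5

Classical Latin: stress the penult if heavy (long vowel or closed), else the antepenult.
Weights: 4 ki L, 5 plo:k H, 6 lo: H.
The penult (syllable 5, plo:k) is heavy, so it takes stress.
Stress on syllable 5: sab.ke.ma.ki.ˈplo:k.lo:.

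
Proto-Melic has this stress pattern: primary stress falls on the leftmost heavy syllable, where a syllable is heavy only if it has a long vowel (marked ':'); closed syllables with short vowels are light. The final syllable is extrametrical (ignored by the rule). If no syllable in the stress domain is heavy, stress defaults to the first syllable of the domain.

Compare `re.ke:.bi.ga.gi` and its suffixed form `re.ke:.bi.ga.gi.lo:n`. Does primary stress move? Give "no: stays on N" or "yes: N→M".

Base `re.ke:.bi.ga.gi` (5 syllables):
  The final syllable (5, gi) is extrametrical; the stress domain is syllables 1–4.
  Weights: 1 re L, 2 ke: H, 3 bi L, 4 ga L.
  Heavy syllables in the domain: 2. The leftmost is syllable 2 (ke:).
  → primary stress on syllable 2.
Suffixed `re.ke:.bi.ga.gi.lo:n` (6 syllables):
  The final syllable (6, lo:n) is extrametrical; the stress domain is syllables 1–5.
  Weights: 1 re L, 2 ke: H, 3 bi L, 4 ga L, 5 gi L.
  Heavy syllables in the domain: 2. The leftmost is syllable 2 (ke:).
  → primary stress on syllable 2.

no: stays on 2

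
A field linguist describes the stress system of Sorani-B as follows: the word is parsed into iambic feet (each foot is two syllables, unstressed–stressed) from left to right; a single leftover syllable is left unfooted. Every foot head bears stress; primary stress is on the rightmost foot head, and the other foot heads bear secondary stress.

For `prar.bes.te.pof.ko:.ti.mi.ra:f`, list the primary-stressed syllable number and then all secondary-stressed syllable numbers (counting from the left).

primary 8, secondary 2, 4, 6

Parse left to right into iambic (σˈσ) feet: (prar.ˈbes) (te.ˈpof) (ko:.ˈti) (mi.ˈra:f).
Foot heads (stressed positions): 2, 4, 6, 8.
End Rule Rightmost: primary stress on the rightmost head = syllable 8.
Secondary stress on 2, 4, 6: prar.ˌbes.te.ˌpof.ko:.ˌti.mi.ˈra:f.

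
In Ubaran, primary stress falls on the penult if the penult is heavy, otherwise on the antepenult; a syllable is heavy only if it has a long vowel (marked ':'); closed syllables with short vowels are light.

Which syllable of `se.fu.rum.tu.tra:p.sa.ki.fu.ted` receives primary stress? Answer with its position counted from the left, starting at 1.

7

Weights: 7 ki L, 8 fu L, 9 ted L.
The penult (syllable 8, fu) is light, so stress falls on the antepenult (syllable 7, ki).
Primary stress: syllable 7 → se.fu.rum.tu.tra:p.sa.ˈki.fu.ted.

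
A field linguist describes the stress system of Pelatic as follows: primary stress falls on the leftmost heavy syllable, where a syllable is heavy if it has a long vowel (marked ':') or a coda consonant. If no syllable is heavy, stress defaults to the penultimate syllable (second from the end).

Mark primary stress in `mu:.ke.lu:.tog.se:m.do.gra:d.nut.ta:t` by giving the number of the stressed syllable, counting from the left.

Weights: 1 mu: H, 2 ke L, 3 lu: H, 4 tog H, 5 se:m H, 6 do L, 7 gra:d H, 8 nut H, 9 ta:t H.
Heavy syllables in the domain: 1, 3, 4, 5, 7, 8, 9. The leftmost is syllable 1 (mu:).
Primary stress: syllable 1 → ˈmu:.ke.lu:.tog.se:m.do.gra:d.nut.ta:t.

1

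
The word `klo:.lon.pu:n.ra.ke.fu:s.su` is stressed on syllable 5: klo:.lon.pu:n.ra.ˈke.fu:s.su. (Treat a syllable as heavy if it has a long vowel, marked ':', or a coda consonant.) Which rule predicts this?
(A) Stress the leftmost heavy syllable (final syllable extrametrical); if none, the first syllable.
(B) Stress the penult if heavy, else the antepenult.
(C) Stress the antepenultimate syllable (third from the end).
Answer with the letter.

C

Rule A → syllable 1 (observed: 5).
Rule B → syllable 6 (observed: 5).
Rule C → syllable 5 ✓.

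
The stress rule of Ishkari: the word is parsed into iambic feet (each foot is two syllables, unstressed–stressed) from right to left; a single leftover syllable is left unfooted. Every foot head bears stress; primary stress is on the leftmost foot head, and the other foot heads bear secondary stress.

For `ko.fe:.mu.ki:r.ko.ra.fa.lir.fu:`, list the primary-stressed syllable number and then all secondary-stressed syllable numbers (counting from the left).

primary 3, secondary 5, 7, 9

Parse right to left into iambic (σˈσ) feet: ko (fe:.ˈmu) (ki:r.ˈko) (ra.ˈfa) (lir.ˈfu:). Syllable 1 is left unfooted.
Foot heads (stressed positions): 3, 5, 7, 9.
End Rule Leftmost: primary stress on the leftmost head = syllable 3.
Secondary stress on 5, 7, 9: ko.fe:.ˈmu.ki:r.ˌko.ra.ˌfa.lir.ˌfu:.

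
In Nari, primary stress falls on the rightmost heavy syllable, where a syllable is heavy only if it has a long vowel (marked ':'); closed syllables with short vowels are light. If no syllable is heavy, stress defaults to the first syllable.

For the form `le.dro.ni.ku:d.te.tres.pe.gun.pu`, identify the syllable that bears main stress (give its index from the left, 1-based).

Weights: 1 le L, 2 dro L, 3 ni L, 4 ku:d H, 5 te L, 6 tres L, 7 pe L, 8 gun L, 9 pu L.
Heavy syllables in the domain: 4. The rightmost is syllable 4 (ku:d).
Primary stress: syllable 4 → le.dro.ni.ˈku:d.te.tres.pe.gun.pu.

4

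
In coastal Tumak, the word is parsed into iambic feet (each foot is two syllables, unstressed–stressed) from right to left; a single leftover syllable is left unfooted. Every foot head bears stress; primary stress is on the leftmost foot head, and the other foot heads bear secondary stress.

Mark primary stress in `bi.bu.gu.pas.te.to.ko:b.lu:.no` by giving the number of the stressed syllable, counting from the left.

Parse right to left into iambic (σˈσ) feet: bi (bu.ˈgu) (pas.ˈte) (to.ˈko:b) (lu:.ˈno). Syllable 1 is left unfooted.
Foot heads (stressed positions): 3, 5, 7, 9.
End Rule Leftmost: primary stress on the leftmost head = syllable 3.
Primary stress: syllable 3 → bi.bu.ˈgu.pas.te.to.ko:b.lu:.no.

3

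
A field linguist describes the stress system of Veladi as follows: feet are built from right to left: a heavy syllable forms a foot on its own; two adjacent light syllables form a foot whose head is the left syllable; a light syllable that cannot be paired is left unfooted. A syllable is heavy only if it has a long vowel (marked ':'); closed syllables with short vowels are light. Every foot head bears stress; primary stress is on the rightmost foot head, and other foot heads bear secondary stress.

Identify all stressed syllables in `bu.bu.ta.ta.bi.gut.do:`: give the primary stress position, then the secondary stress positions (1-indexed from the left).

Weights: 1 bu L, 2 bu L, 3 ta L, 4 ta L, 5 bi L, 6 gut L, 7 do: H.
Parse right to left (heavy = foot alone; LL = one foot; stranded L unfooted): (ˈbu.bu) (ˈta.ta) (ˈbi.gut) (ˈdo:).
Foot heads: 1, 3, 5, 7.
Primary stress on the rightmost head = syllable 7.
Secondary stress on 1, 3, 5: ˌbu.bu.ˌta.ta.ˌbi.gut.ˈdo:.

primary 7, secondary 1, 3, 5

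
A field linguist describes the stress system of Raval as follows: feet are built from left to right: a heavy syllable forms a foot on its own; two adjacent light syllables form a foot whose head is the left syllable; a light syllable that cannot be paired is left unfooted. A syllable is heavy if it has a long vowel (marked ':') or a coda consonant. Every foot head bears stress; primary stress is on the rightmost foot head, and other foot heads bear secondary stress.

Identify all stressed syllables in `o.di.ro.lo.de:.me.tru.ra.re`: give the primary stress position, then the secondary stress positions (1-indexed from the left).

Weights: 1 o L, 2 di L, 3 ro L, 4 lo L, 5 de: H, 6 me L, 7 tru L, 8 ra L, 9 re L.
Parse left to right (heavy = foot alone; LL = one foot; stranded L unfooted): (ˈo.di) (ˈro.lo) (ˈde:) (ˈme.tru) (ˈra.re).
Foot heads: 1, 3, 5, 6, 8.
Primary stress on the rightmost head = syllable 8.
Secondary stress on 1, 3, 5, 6: ˌo.di.ˌro.lo.ˌde:.ˌme.tru.ˈra.re.

primary 8, secondary 1, 3, 5, 6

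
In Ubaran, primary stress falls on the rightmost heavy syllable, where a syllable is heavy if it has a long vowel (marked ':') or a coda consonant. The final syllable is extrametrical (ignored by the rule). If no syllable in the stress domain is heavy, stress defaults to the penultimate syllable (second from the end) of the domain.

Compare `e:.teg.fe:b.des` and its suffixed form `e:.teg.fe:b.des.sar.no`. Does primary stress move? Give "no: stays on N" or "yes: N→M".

Base `e:.teg.fe:b.des` (4 syllables):
  The final syllable (4, des) is extrametrical; the stress domain is syllables 1–3.
  Weights: 1 e: H, 2 teg H, 3 fe:b H.
  Heavy syllables in the domain: 1, 2, 3. The rightmost is syllable 3 (fe:b).
  → primary stress on syllable 3.
Suffixed `e:.teg.fe:b.des.sar.no` (6 syllables):
  The final syllable (6, no) is extrametrical; the stress domain is syllables 1–5.
  Weights: 1 e: H, 2 teg H, 3 fe:b H, 4 des H, 5 sar H.
  Heavy syllables in the domain: 1, 2, 3, 4, 5. The rightmost is syllable 5 (sar).
  → primary stress on syllable 5.

yes: 3→5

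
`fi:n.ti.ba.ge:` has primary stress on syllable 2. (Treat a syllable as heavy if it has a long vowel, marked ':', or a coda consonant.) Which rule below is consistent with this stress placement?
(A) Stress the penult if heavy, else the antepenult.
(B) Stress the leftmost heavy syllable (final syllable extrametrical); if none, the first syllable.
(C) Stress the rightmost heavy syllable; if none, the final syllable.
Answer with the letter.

A

Rule A → syllable 2 ✓.
Rule B → syllable 1 (observed: 2).
Rule C → syllable 4 (observed: 2).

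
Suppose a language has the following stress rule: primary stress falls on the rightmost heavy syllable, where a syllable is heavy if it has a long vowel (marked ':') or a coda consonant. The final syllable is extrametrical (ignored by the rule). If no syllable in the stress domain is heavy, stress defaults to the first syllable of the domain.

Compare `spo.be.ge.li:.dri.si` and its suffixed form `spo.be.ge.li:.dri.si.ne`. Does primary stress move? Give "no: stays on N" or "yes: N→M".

no: stays on 4

Base `spo.be.ge.li:.dri.si` (6 syllables):
  The final syllable (6, si) is extrametrical; the stress domain is syllables 1–5.
  Weights: 1 spo L, 2 be L, 3 ge L, 4 li: H, 5 dri L.
  Heavy syllables in the domain: 4. The rightmost is syllable 4 (li:).
  → primary stress on syllable 4.
Suffixed `spo.be.ge.li:.dri.si.ne` (7 syllables):
  The final syllable (7, ne) is extrametrical; the stress domain is syllables 1–6.
  Weights: 1 spo L, 2 be L, 3 ge L, 4 li: H, 5 dri L, 6 si L.
  Heavy syllables in the domain: 4. The rightmost is syllable 4 (li:).
  → primary stress on syllable 4.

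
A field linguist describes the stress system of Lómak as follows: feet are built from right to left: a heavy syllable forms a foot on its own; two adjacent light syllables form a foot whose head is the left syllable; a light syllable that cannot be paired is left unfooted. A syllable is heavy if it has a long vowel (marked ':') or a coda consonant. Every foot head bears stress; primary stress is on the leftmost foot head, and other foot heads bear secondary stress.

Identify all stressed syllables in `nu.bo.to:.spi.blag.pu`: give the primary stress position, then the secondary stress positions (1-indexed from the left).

primary 1, secondary 3, 5

Weights: 1 nu L, 2 bo L, 3 to: H, 4 spi L, 5 blag H, 6 pu L.
Parse right to left (heavy = foot alone; LL = one foot; stranded L unfooted): (ˈnu.bo) (ˈto:) spi (ˈblag) pu.
Foot heads: 1, 3, 5.
Primary stress on the leftmost head = syllable 1.
Secondary stress on 3, 5: ˈnu.bo.ˌto:.spi.ˌblag.pu.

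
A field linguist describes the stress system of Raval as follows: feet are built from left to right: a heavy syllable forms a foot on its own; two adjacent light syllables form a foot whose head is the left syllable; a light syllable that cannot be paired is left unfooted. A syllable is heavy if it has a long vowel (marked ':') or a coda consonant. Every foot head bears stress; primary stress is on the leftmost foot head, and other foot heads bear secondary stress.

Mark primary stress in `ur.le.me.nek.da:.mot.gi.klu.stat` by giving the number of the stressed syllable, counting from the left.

1

Weights: 1 ur H, 2 le L, 3 me L, 4 nek H, 5 da: H, 6 mot H, 7 gi L, 8 klu L, 9 stat H.
Parse left to right (heavy = foot alone; LL = one foot; stranded L unfooted): (ˈur) (ˈle.me) (ˈnek) (ˈda:) (ˈmot) (ˈgi.klu) (ˈstat).
Foot heads: 1, 2, 4, 5, 6, 7, 9.
Primary stress on the leftmost head = syllable 1.
Primary stress: syllable 1 → ˈur.le.me.nek.da:.mot.gi.klu.stat.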